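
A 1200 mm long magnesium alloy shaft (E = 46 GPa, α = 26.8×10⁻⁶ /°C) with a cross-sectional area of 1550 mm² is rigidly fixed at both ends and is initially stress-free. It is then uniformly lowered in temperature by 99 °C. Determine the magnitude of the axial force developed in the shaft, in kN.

Full restraint means ε = 0, so the stress is σ = EαΔT = 46×10³ × 26.8×10⁻⁶ × 99 = 122 MPa.
Then P = σA = 122 × 1550 mm² = 189.2 kN, tensile.

P ≈ 189 kN (tensile)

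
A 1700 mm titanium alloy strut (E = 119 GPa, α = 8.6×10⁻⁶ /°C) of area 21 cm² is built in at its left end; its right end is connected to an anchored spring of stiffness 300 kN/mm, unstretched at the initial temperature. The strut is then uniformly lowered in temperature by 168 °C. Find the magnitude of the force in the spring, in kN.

P ≈ 242 kN

Free thermal contraction: δ_free = αΔT L = 8.6×10⁻⁶ × 168 × 1700 = 2.456 mm.
Let P be the tensile force in the spring. The strut extends elastically by PL/(AE) and the spring stretches by P/k; together these equal δ_free.
So P = δ_free / [L/(AE) + 1/k] = 2.456 / [ 1700/(2100×119×10³) + 1/(300×10³) ].
P = 2.456 / 1.014×10⁻⁵ = 242300 N.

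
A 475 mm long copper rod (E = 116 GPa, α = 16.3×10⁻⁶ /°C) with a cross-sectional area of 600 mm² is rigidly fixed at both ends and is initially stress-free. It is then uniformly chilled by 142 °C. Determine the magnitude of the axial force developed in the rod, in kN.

Full restraint means ε = 0, so the stress is σ = EαΔT = 116×10³ × 16.3×10⁻⁶ × 142 = 268.5 MPa.
Axial force P = σA = 268.5 × 600 = 161100 N = 161.1 kN, tensile.

P ≈ 161 kN (tensile)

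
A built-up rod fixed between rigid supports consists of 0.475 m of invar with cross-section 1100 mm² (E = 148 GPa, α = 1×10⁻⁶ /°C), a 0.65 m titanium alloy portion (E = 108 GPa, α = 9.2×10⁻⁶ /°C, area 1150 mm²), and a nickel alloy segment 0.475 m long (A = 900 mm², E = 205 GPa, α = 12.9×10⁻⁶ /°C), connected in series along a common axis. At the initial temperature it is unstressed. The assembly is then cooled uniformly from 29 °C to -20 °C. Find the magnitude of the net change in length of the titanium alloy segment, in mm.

With the walls removed the bar would change length by δ_free = Σ αᵢΔT Lᵢ = 1×10⁻⁶×49×475 + 9.2×10⁻⁶×49×650 + 12.9×10⁻⁶×49×475 = 0.6165 mm.
Since the ends are fixed, an axial force P builds up, equal in every segment, with P · Σ Lᵢ/(AᵢEᵢ) = δ_free.
The series flexibility is Σ Lᵢ/(AᵢEᵢ) = 475/(1100×148×10³) + 650/(1150×108×10³) + 475/(900×205×10³) = 1.073×10⁻⁵ mm/N.
P = 0.6165 / 1.073×10⁻⁵ = 57480 N = 57.48 kN, tensile.
For the titanium alloy segment, free thermal change = 9.2×10⁻⁶×49×650 = 0.293 mm and elastic change from P = 57480×650/(1150×108×10³) = 0.3008 mm; these oppose, so the net change is 0.00782 mm (segment lengthens).

|ΔL| ≈ 0.00782 mm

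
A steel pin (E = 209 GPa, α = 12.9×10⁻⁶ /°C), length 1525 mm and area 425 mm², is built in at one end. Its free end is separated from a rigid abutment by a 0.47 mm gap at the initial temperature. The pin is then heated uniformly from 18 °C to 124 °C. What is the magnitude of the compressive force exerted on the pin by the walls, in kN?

P ≈ 94.1 kN

Unrestrained expansion: δ_free = αΔT L = 12.9×10⁻⁶ × 106 × 1525 = 2.085 mm.
After closing the 0.47 mm clearance, 2.085 − 0.47 = 1.615 mm of expansion remains to be suppressed by the wall.
So σ = E(δ_free − g)/L = 209×10³ × 1.615/1525 = 221.4 MPa.
Force on the wall = σA = 221.4 × 425 mm² = 94.08 kN.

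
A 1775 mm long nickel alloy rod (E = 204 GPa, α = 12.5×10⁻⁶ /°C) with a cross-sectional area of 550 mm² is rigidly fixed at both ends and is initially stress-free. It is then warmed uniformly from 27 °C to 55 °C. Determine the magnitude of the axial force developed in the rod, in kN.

P ≈ 39.3 kN (compressive)

Full restraint means ε = 0, so the stress is σ = EαΔT = 204×10³ × 12.5×10⁻⁶ × 28 = 71.4 MPa.
P = AEαΔT = 550 × 204×10³ × 12.5×10⁻⁶ × 28 = 39.27 kN (compressive).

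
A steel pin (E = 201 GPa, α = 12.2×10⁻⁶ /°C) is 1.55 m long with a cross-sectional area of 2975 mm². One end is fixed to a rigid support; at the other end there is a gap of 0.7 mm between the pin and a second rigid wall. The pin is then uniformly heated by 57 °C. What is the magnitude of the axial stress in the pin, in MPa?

Unrestrained expansion: δ_free = αΔT L = 12.2×10⁻⁶ × 57 × 1550 = 1.078 mm.
After closing the 0.7 mm clearance, 1.078 − 0.7 = 0.3779 mm of expansion remains to be suppressed by the wall.
So σ = E(δ_free − g)/L = 201×10³ × 0.3779/1550 = 49 MPa.

σ ≈ 49 MPa (compressive)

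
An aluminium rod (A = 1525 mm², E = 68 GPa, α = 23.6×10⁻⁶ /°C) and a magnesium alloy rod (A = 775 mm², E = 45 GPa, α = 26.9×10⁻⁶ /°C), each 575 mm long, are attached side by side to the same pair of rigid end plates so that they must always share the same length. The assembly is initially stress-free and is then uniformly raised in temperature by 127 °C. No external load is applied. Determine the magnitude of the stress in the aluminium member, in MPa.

Both members must finish at the same length. With the larger α, the magnesium alloy tends to over-expand; the plates restrain it, putting the magnesium alloy in compression and the aluminium in tension. With no external load the two internal forces are equal and opposite, magnitude P.
Setting the final lengths equal and cancelling L: (α₁ − α₂)ΔT = P/(A₁E₁) + P/(A₂E₂).
|α₁ − α₂|·ΔT = 3.3×10⁻⁶ × 127 = 0.0004191.
1/(A₁E₁) + 1/(A₂E₂) = 1/(1525×68×10³) + 1/(775×45×10³) = 3.832×10⁻⁸ N⁻¹.
So P = 0.0004191 / 3.832×10⁻⁸ = 10.94 kN.
σ_{aluminium} = P/A₁ = 10940/1525 = 7.172 MPa, tensile.

σ ≈ 7.17 MPa (tensile)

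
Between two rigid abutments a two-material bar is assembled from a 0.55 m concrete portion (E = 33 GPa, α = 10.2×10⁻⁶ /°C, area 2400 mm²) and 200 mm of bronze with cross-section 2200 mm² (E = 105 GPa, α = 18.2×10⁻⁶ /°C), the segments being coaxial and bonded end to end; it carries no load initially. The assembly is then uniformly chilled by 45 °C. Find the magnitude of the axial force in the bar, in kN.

P ≈ 53.3 kN (tensile)

Free thermal contraction of the whole bar: Σ αᵢΔT Lᵢ = 10.2×10⁻⁶×45×550 + 18.2×10⁻⁶×45×200 = 0.4162 mm.
The walls prevent any net length change, so an axial force P (same in every segment) develops. Compatibility: P · Σ Lᵢ/(AᵢEᵢ) = δ_free.
The series flexibility is Σ Lᵢ/(AᵢEᵢ) = 550/(2400×33×10³) + 200/(2200×105×10³) = 7.81×10⁻⁶ mm/N.
So P = 0.4162 / 7.81×10⁻⁶ = 53.3 kN, tensile.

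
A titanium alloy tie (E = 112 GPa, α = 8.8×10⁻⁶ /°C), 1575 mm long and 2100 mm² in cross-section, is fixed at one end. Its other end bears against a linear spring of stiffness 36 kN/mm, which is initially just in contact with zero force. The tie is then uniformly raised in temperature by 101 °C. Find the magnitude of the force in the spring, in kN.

P ≈ 40.6 kN

If the spring were absent the tie would lengthen by αΔT L = 8.8×10⁻⁶ × 101 × 1575 = 1.4 mm.
With a force P in the spring, the elastic change of the tie is PL/(AE) and that of the spring is P/k; compatibility requires their sum to equal δ_free.
So P = δ_free / [L/(AE) + 1/k] = 1.4 / [ 1575/(2100×112×10³) + 1/(36×10³) ].
P = 1.4 / 3.447×10⁻⁵ = 40610 N.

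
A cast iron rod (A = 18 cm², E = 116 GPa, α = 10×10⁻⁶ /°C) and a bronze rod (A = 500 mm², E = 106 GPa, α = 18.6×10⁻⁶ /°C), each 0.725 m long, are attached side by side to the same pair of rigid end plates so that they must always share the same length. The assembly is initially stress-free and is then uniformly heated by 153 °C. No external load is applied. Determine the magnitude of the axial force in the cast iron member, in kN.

P ≈ 55.6 kN (tensile in the cast iron)

Both members must finish at the same length. With the larger α, the bronze tends to over-expand; the plates restrain it, putting the bronze in compression and the cast iron in tension. With no external load the two internal forces are equal and opposite, magnitude P.
Compatibility of the two members (thermal + elastic change equal): (α₁ − α₂)ΔT = P·[1/(A₁E₁) + 1/(A₂E₂)].
|α₁ − α₂|·ΔT = 8.6×10⁻⁶ × 153 = 0.001316.
1/(A₁E₁) + 1/(A₂E₂) = 1/(1800×116×10³) + 1/(500×106×10³) = 2.366×10⁻⁸ N⁻¹.
So P = 0.001316 / 2.366×10⁻⁸ = 55.62 kN.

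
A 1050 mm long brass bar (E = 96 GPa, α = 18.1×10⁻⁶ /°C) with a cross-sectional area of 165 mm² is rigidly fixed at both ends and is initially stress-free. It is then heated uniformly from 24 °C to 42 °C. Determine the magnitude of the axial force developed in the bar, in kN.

P ≈ 5.16 kN (compressive)

With zero net strain, σ = E·αΔT = 96 GPa × 18.1×10⁻⁶ × 18 = 31.28 MPa.
P = AEαΔT = 165 × 96×10³ × 18.1×10⁻⁶ × 18 = 5.161 kN (compressive).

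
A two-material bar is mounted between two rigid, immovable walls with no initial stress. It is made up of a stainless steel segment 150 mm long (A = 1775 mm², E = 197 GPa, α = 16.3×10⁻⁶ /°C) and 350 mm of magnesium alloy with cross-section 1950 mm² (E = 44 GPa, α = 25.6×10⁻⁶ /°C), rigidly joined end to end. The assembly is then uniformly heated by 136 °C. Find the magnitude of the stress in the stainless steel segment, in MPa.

Free thermal expansion of the whole bar: Σ αᵢΔT Lᵢ = 16.3×10⁻⁶×136×150 + 25.6×10⁻⁶×136×350 = 1.551 mm.
The rigid supports impose zero overall length change; the single axial force P common to all segments must satisfy P Σ Lᵢ/(AᵢEᵢ) = δ_free.
The series flexibility is Σ Lᵢ/(AᵢEᵢ) = 150/(1775×197×10³) + 350/(1950×44×10³) = 4.508×10⁻⁶ mm/N.
Hence P = δ_free / Σ(L/AE) = 1.551/4.508×10⁻⁶ = 344.1 kN (compressive).
σ_{stainless steel} = P / A = 344100 / 1775 = 193.8 MPa.

σ ≈ 194 MPa (compressive)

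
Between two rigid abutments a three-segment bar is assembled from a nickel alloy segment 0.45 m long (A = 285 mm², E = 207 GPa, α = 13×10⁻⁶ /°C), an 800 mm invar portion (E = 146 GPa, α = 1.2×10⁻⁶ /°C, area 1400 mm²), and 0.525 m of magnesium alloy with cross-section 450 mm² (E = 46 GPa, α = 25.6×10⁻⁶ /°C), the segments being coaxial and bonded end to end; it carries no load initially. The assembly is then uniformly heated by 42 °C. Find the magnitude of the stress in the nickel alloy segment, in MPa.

σ ≈ 80.9 MPa (compressive)

If the supports were absent, the total length change would be Σ αᵢΔT Lᵢ = 13×10⁻⁶×42×450 + 1.2×10⁻⁶×42×800 + 25.6×10⁻⁶×42×525 = 0.8505 mm.
Since the ends are fixed, an axial force P builds up, equal in every segment, with P · Σ Lᵢ/(AᵢEᵢ) = δ_free.
The series flexibility is Σ Lᵢ/(AᵢEᵢ) = 450/(285×207×10³) + 800/(1400×146×10³) + 525/(450×46×10³) = 3.69×10⁻⁵ mm/N.
So P = 0.8505 / 3.69×10⁻⁵ = 23.05 kN, compressive.
σ_{nickel alloy} = P / A = 23050 / 285 = 80.86 MPa.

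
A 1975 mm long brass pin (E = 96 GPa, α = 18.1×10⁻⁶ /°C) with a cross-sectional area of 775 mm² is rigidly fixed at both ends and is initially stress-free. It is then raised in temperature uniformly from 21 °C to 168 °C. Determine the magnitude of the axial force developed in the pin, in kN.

With zero net strain, σ = E·αΔT = 96 GPa × 18.1×10⁻⁶ × 147 = 255.4 MPa.
Then P = σA = 255.4 × 775 mm² = 198 kN, compressive.

P ≈ 198 kN (compressive)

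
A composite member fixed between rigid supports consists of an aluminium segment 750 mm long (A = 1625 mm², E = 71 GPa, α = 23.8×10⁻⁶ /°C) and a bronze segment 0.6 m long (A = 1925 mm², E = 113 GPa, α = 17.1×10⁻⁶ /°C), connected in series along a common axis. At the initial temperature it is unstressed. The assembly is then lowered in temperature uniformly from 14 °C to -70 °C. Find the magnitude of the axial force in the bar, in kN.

If the supports were absent, the total length change would be Σ αᵢΔT Lᵢ = 23.8×10⁻⁶×84×750 + 17.1×10⁻⁶×84×600 = 2.361 mm.
The walls prevent any net length change, so an axial force P (same in every segment) develops. Compatibility: P · Σ Lᵢ/(AᵢEᵢ) = δ_free.
Σ Lᵢ/(AᵢEᵢ) = 750/(1625×71×10³) + 600/(1925×113×10³) = 9.259×10⁻⁶ mm/N.
So P = 2.361 / 9.259×10⁻⁶ = 255 kN, tensile.

P ≈ 255 kN (tensile)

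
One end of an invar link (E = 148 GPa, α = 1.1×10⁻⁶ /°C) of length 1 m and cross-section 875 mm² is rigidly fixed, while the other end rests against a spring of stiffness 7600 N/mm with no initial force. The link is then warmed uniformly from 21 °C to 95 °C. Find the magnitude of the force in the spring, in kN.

P ≈ 0.584 kN

If the spring were absent the link would lengthen by αΔT L = 1.1×10⁻⁶ × 74 × 1000 = 0.0814 mm.
With a force P in the spring, the elastic change of the link is PL/(AE) and that of the spring is P/k; compatibility requires their sum to equal δ_free.
P [ L/(AE) + 1/k ] = δ_free → P [ 1000/(875×148×10³) + 1/(7600) ] = 0.0814.
P = 0.0814 / 0.0001393 = 584.3 N.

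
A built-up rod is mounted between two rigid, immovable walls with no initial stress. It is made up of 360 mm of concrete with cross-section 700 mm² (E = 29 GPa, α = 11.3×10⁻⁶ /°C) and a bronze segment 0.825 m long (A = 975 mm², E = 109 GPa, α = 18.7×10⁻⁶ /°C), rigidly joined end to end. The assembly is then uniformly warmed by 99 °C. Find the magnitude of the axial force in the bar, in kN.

With the walls removed the bar would change length by δ_free = Σ αᵢΔT Lᵢ = 11.3×10⁻⁶×99×360 + 18.7×10⁻⁶×99×825 = 1.93 mm.
The rigid supports impose zero overall length change; the single axial force P common to all segments must satisfy P Σ Lᵢ/(AᵢEᵢ) = δ_free.
The series flexibility is Σ Lᵢ/(AᵢEᵢ) = 360/(700×29×10³) + 825/(975×109×10³) = 2.55×10⁻⁵ mm/N.
Hence P = δ_free / Σ(L/AE) = 1.93/2.55×10⁻⁵ = 75.7 kN (compressive).

P ≈ 75.7 kN (compressive)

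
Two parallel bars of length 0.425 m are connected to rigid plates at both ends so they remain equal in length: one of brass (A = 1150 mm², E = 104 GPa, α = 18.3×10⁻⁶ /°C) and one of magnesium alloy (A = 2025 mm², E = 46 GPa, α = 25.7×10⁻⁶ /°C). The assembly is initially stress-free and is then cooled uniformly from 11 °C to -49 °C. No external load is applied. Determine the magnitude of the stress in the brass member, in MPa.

σ ≈ 20.2 MPa (compressive)

Both members must finish at the same length. With the larger α, the magnesium alloy tends to over-contract; the plates restrain it, putting the magnesium alloy in tension and the brass in compression. With no external load the two internal forces are equal and opposite, magnitude P.
Compatibility of the two members (thermal + elastic change equal): (α₁ − α₂)ΔT = P·[1/(A₁E₁) + 1/(A₂E₂)].
|α₁ − α₂|·ΔT = 7.4×10⁻⁶ × 60 = 0.000444.
1/(A₁E₁) + 1/(A₂E₂) = 1/(1150×104×10³) + 1/(2025×46×10³) = 1.91×10⁻⁸ N⁻¹.
So P = 0.000444 / 1.91×10⁻⁸ = 23.25 kN.
σ_{brass} = P/A₁ = 23250/1150 = 20.22 MPa, compressive.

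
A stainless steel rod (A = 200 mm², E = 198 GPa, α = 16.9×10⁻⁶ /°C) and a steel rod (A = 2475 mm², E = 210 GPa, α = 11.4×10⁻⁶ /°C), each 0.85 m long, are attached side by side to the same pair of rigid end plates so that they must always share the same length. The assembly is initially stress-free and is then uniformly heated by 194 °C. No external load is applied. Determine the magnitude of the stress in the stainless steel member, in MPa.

σ ≈ 196 MPa (compressive)

The stainless steel has the larger α, so on heating it would change length more than the steel if both were free. The rigid plates force a common final length, so the stainless steel is put into compression and the steel into tension, with equal and opposite forces P (no external load).
Setting the final lengths equal and cancelling L: (α₁ − α₂)ΔT = P/(A₁E₁) + P/(A₂E₂).
|α₁ − α₂|·ΔT = 5.5×10⁻⁶ × 194 = 0.001067.
1/(A₁E₁) + 1/(A₂E₂) = 1/(200×198×10³) + 1/(2475×210×10³) = 2.718×10⁻⁸ N⁻¹.
So P = 0.001067 / 2.718×10⁻⁸ = 39.26 kN.
σ_{stainless steel} = P/A₁ = 39260/200 = 196.3 MPa, compressive.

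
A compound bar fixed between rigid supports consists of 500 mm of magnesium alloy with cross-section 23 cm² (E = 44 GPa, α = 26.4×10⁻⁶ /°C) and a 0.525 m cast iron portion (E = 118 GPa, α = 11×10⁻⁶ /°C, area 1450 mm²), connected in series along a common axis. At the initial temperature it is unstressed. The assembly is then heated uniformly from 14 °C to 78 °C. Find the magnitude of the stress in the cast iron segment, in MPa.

Free thermal expansion of the whole bar: Σ αᵢΔT Lᵢ = 26.4×10⁻⁶×64×500 + 11×10⁻⁶×64×525 = 1.214 mm.
The rigid supports impose zero overall length change; the single axial force P common to all segments must satisfy P Σ Lᵢ/(AᵢEᵢ) = δ_free.
The series flexibility is Σ Lᵢ/(AᵢEᵢ) = 500/(2300×44×10³) + 525/(1450×118×10³) = 8.009×10⁻⁶ mm/N.
So P = 1.214 / 8.009×10⁻⁶ = 151.6 kN, compressive.
σ_{cast iron} = P / A = 151600 / 1450 = 104.6 MPa.

σ ≈ 105 MPa (compressive)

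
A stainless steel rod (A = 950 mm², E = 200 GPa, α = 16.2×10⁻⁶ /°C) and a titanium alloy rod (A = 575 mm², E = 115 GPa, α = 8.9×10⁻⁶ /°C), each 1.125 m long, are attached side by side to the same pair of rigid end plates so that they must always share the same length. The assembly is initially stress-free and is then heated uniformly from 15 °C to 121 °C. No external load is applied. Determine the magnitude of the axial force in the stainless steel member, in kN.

Both members must finish at the same length. With the larger α, the stainless steel tends to over-expand; the plates restrain it, putting the stainless steel in compression and the titanium alloy in tension. With no external load the two internal forces are equal and opposite, magnitude P.
Compatibility of the two members (thermal + elastic change equal): (α₁ − α₂)ΔT = P·[1/(A₁E₁) + 1/(A₂E₂)].
|α₁ − α₂|·ΔT = 7.3×10⁻⁶ × 106 = 0.0007738.
1/(A₁E₁) + 1/(A₂E₂) = 1/(950×200×10³) + 1/(575×115×10³) = 2.039×10⁻⁸ N⁻¹.
So P = 0.0007738 / 2.039×10⁻⁸ = 37.96 kN.

P ≈ 38 kN (compressive in the stainless steel)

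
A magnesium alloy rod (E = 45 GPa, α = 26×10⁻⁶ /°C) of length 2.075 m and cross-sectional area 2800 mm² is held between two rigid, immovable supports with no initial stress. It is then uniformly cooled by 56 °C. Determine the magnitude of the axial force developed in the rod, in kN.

P ≈ 183 kN (tensile)

Full restraint means ε = 0, so the stress is σ = EαΔT = 45×10³ × 26×10⁻⁶ × 56 = 65.52 MPa.
Then P = σA = 65.52 × 2800 mm² = 183.5 kN, tensile.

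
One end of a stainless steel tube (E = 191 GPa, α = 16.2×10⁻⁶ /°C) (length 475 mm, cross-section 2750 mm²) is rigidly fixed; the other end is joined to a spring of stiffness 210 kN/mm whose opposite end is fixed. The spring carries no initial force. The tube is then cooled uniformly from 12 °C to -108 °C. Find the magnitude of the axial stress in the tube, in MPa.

σ ≈ 59.3 MPa (tensile)

If the spring were absent the tube would shorten by αΔT L = 16.2×10⁻⁶ × 120 × 475 = 0.9234 mm.
Let P be the tensile force in the spring. The tube extends elastically by PL/(AE) and the spring stretches by P/k; together these equal δ_free.
So P = δ_free / [L/(AE) + 1/k] = 0.9234 / [ 475/(2750×191×10³) + 1/(210×10³) ].
P = 0.9234 / 5.666×10⁻⁶ = 163000 N.
σ = P/A = 163000/2750 = 59.26 MPa.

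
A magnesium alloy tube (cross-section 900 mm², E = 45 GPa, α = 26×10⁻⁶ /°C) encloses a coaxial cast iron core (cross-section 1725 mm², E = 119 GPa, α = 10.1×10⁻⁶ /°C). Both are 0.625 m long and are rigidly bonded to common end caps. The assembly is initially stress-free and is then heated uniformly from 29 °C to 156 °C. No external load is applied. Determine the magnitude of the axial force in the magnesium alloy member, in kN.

Equilibrium of a rigid end plate with no external load gives equal and opposite internal forces ±P in the two members. Since α_{magnesium alloy} > α_{cast iron}, heating drives the magnesium alloy into compression and the cast iron into tension.
Equating the net (thermal + elastic) strains gives |α₁ − α₂|·ΔT = P·[1/(A₁E₁) + 1/(A₂E₂)].
|α₁ − α₂|·ΔT = 15.9×10⁻⁶ × 127 = 0.002019.
1/(A₁E₁) + 1/(A₂E₂) = 1/(900×45×10³) + 1/(1725×119×10³) = 2.956×10⁻⁸ N⁻¹.
P = 0.002019 / 2.956×10⁻⁸ = 68310 N = 68.31 kN.

P ≈ 68.3 kN (compressive in the magnesium alloy)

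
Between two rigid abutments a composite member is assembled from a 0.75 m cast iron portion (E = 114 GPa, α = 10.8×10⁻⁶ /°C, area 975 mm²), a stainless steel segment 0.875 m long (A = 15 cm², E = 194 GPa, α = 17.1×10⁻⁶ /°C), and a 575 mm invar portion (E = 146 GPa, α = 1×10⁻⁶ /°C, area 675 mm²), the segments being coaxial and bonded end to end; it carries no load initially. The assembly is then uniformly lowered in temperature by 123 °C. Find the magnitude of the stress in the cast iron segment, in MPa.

With the walls removed the bar would change length by δ_free = Σ αᵢΔT Lᵢ = 10.8×10⁻⁶×123×750 + 17.1×10⁻⁶×123×875 + 1×10⁻⁶×123×575 = 2.907 mm.
The rigid supports impose zero overall length change; the single axial force P common to all segments must satisfy P Σ Lᵢ/(AᵢEᵢ) = δ_free.
The series flexibility is Σ Lᵢ/(AᵢEᵢ) = 750/(975×114×10³) + 875/(1500×194×10³) + 575/(675×146×10³) = 1.559×10⁻⁵ mm/N.
P = 2.907 / 1.559×10⁻⁵ = 186500 N = 186.5 kN, tensile.
σ_{cast iron} = P / A = 186500 / 975 = 191.3 MPa.

σ ≈ 191 MPa (tensile)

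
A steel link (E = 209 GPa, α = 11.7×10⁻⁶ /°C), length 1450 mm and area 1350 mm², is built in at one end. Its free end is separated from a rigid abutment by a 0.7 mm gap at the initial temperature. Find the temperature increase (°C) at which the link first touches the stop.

The gap closes when αΔT L = 0.7 mm, since the link is still unstressed at that instant.
So ΔT = g/(αL) = 0.7/(11.7×10⁻⁶ × 1450) = 41.26 °C.

ΔT ≈ 41.3 °C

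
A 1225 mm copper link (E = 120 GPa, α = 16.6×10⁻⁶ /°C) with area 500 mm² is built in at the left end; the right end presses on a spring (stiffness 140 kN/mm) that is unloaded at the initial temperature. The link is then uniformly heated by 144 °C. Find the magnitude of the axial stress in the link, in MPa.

Free thermal expansion: δ_free = αΔT L = 16.6×10⁻⁶ × 144 × 1225 = 2.928 mm.
With a force P in the spring, the elastic change of the link is PL/(AE) and that of the spring is P/k; compatibility requires their sum to equal δ_free.
So P = δ_free / [L/(AE) + 1/k] = 2.928 / [ 1225/(500×120×10³) + 1/(140×10³) ].
P = 2.928 / 2.756×10⁻⁵ = 106300 N.
σ = P/A = 106300/500 = 212.5 MPa.

σ ≈ 213 MPa (compressive)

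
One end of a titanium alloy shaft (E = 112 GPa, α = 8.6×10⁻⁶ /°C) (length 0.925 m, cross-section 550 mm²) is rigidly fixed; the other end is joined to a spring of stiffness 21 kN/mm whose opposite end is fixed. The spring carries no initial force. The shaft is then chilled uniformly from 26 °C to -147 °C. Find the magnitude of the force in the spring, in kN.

P ≈ 22 kN

The unrestrained thermal change is αΔT L = 8.6×10⁻⁶ × 173 × 925 = 1.376 mm.
With a force P in the spring, the elastic change of the shaft is PL/(AE) and that of the spring is P/k; compatibility requires their sum to equal δ_free.
So P = δ_free / [L/(AE) + 1/k] = 1.376 / [ 925/(550×112×10³) + 1/(21×10³) ].
P = 1.376 / 6.264×10⁻⁵ = 21970 N.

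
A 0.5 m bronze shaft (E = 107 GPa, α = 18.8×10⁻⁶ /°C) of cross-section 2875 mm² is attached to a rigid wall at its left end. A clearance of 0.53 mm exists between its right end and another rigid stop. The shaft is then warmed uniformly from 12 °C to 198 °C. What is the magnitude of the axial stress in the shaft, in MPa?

σ ≈ 261 MPa (compressive)

Unrestrained expansion: δ_free = αΔT L = 18.8×10⁻⁶ × 186 × 500 = 1.748 mm.
This exceeds the 0.53 mm gap, so the wall pushes back. The portion of expansion that must be recovered elastically is δ_free − gap = 1.748 − 0.53 = 1.218 mm.
That suppressed elongation corresponds to σ = E·Δ/L = 107×10³ × 1.218/500 = 260.7 MPa.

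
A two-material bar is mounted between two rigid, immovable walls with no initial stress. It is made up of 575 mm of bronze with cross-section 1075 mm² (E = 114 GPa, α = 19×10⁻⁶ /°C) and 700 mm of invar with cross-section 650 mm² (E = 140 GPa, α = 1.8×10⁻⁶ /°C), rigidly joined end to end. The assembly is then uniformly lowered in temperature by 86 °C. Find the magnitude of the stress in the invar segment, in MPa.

σ ≈ 130 MPa (tensile)

Free thermal contraction of the whole bar: Σ αᵢΔT Lᵢ = 19×10⁻⁶×86×575 + 1.8×10⁻⁶×86×700 = 1.048 mm.
The rigid supports impose zero overall length change; the single axial force P common to all segments must satisfy P Σ Lᵢ/(AᵢEᵢ) = δ_free.
The series flexibility is Σ Lᵢ/(AᵢEᵢ) = 575/(1075×114×10³) + 700/(650×140×10³) = 1.238×10⁻⁵ mm/N.
Hence P = δ_free / Σ(L/AE) = 1.048/1.238×10⁻⁵ = 84.62 kN (tensile).
σ_{invar} = P / A = 84620 / 650 = 130.2 MPa.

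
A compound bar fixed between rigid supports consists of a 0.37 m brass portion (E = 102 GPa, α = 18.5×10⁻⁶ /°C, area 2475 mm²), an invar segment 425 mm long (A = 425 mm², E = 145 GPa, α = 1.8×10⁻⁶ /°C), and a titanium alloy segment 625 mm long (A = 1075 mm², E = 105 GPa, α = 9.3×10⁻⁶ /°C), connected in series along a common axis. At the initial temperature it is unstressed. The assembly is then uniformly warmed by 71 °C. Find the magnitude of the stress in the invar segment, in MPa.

σ ≈ 161 MPa (compressive)

With the walls removed the bar would change length by δ_free = Σ αᵢΔT Lᵢ = 18.5×10⁻⁶×71×370 + 1.8×10⁻⁶×71×425 + 9.3×10⁻⁶×71×625 = 0.953 mm.
Since the ends are fixed, an axial force P builds up, equal in every segment, with P · Σ Lᵢ/(AᵢEᵢ) = δ_free.
The series flexibility is Σ Lᵢ/(AᵢEᵢ) = 370/(2475×102×10³) + 425/(425×145×10³) + 625/(1075×105×10³) = 1.39×10⁻⁵ mm/N.
So P = 0.953 / 1.39×10⁻⁵ = 68.56 kN, compressive.
σ_{invar} = P / A = 68560 / 425 = 161.3 MPa.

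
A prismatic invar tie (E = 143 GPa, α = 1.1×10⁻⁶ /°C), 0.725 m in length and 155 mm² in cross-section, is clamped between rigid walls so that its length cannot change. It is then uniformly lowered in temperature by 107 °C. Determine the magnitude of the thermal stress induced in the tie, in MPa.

σ ≈ 16.8 MPa (tensile)

The supports are rigid, so the total axial strain is zero. The restrained thermal strain is ε = αΔT = 1.1×10⁻⁶ × 107 = 117.7×10⁻⁶.
Hence σ = E·αΔT = 143×10³ × 117.7×10⁻⁶ = 16.83 MPa, tensile.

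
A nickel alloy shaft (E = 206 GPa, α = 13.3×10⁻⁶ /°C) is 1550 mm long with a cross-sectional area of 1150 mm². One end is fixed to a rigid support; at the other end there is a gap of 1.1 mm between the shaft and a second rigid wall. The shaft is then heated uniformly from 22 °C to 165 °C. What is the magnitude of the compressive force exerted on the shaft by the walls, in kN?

P ≈ 282 kN

Free thermal elongation = αΔT L = 13.3×10⁻⁶ × 143 × 1550 = 2.948 mm.
After closing the 1.1 mm clearance, 2.948 − 1.1 = 1.848 mm of expansion remains to be suppressed by the wall.
That suppressed elongation corresponds to σ = E·Δ/L = 206×10³ × 1.848/1550 = 245.6 MPa.
Force on the wall = σA = 245.6 × 1150 mm² = 282.4 kN.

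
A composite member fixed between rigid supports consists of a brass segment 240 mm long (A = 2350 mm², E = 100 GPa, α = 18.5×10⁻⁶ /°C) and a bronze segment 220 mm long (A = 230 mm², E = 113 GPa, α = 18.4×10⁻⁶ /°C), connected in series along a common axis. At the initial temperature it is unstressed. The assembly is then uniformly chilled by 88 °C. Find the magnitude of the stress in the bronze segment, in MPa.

σ ≈ 342 MPa (tensile)

With the walls removed the bar would change length by δ_free = Σ αᵢΔT Lᵢ = 18.5×10⁻⁶×88×240 + 18.4×10⁻⁶×88×220 = 0.7469 mm.
The walls prevent any net length change, so an axial force P (same in every segment) develops. Compatibility: P · Σ Lᵢ/(AᵢEᵢ) = δ_free.
The series flexibility is Σ Lᵢ/(AᵢEᵢ) = 240/(2350×100×10³) + 220/(230×113×10³) = 9.486×10⁻⁶ mm/N.
So P = 0.7469 / 9.486×10⁻⁶ = 78.74 kN, tensile.
σ_{bronze} = P / A = 78740 / 230 = 342.4 MPa.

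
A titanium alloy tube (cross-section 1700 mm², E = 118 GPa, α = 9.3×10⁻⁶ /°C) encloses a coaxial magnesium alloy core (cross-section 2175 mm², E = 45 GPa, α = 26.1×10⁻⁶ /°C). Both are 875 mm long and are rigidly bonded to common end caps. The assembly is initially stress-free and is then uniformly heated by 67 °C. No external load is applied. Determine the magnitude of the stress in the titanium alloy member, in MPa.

The magnesium alloy has the larger α, so on heating it would change length more than the titanium alloy if both were free. The rigid plates force a common final length, so the magnesium alloy is put into compression and the titanium alloy into tension, with equal and opposite forces P (no external load).
Setting the final lengths equal and cancelling L: (α₁ − α₂)ΔT = P/(A₁E₁) + P/(A₂E₂).
|α₁ − α₂|·ΔT = 16.8×10⁻⁶ × 67 = 0.001126.
1/(A₁E₁) + 1/(A₂E₂) = 1/(1700×118×10³) + 1/(2175×45×10³) = 1.52×10⁻⁸ N⁻¹.
So P = 0.001126 / 1.52×10⁻⁸ = 74.04 kN.
σ_{titanium alloy} = P/A₁ = 74040/1700 = 43.55 MPa, tensile.

σ ≈ 43.6 MPa (tensile)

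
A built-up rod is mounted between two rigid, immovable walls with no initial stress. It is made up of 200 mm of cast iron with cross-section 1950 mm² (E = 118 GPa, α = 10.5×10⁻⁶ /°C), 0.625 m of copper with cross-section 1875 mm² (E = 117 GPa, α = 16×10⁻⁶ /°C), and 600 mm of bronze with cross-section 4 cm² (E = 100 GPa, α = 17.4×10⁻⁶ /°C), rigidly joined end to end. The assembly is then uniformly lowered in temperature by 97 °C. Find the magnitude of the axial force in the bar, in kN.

P ≈ 117 kN (tensile)

If the supports were absent, the total length change would be Σ αᵢΔT Lᵢ = 10.5×10⁻⁶×97×200 + 16×10⁻⁶×97×625 + 17.4×10⁻⁶×97×600 = 2.186 mm.
The walls prevent any net length change, so an axial force P (same in every segment) develops. Compatibility: P · Σ Lᵢ/(AᵢEᵢ) = δ_free.
Σ Lᵢ/(AᵢEᵢ) = 200/(1950×118×10³) + 625/(1875×117×10³) + 600/(400×100×10³) = 1.872×10⁻⁵ mm/N.
Hence P = δ_free / Σ(L/AE) = 2.186/1.872×10⁻⁵ = 116.8 kN (tensile).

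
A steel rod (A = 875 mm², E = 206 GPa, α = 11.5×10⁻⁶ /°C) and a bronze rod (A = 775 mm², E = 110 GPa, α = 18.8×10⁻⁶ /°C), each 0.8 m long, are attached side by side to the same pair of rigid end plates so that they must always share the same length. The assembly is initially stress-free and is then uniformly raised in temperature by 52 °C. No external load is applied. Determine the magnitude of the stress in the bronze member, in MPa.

σ ≈ 28.3 MPa (compressive)

Equilibrium of a rigid end plate with no external load gives equal and opposite internal forces ±P in the two members. Since α_{bronze} > α_{steel}, heating drives the bronze into compression and the steel into tension.
Setting the final lengths equal and cancelling L: (α₁ − α₂)ΔT = P/(A₁E₁) + P/(A₂E₂).
|α₁ − α₂|·ΔT = 7.3×10⁻⁶ × 52 = 0.0003796.
1/(A₁E₁) + 1/(A₂E₂) = 1/(875×206×10³) + 1/(775×110×10³) = 1.728×10⁻⁸ N⁻¹.
So P = 0.0003796 / 1.728×10⁻⁸ = 21.97 kN.
σ_{bronze} = P/A₂ = 21970/775 = 28.35 MPa, compressive.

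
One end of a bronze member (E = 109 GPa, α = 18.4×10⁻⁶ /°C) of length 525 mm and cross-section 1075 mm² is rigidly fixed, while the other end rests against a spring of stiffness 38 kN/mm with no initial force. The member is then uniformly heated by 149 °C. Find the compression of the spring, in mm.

Free thermal expansion: δ_free = αΔT L = 18.4×10⁻⁶ × 149 × 525 = 1.439 mm.
With a force P in the spring, the elastic change of the member is PL/(AE) and that of the spring is P/k; compatibility requires their sum to equal δ_free.
So P = δ_free / [L/(AE) + 1/k] = 1.439 / [ 525/(1075×109×10³) + 1/(38×10³) ].
P = 1.439 / 3.08×10⁻⁵ = 46740 N.
Spring compression = P/k = 46740/(38×10³) = 1.23 mm.

δ ≈ 1.23 mm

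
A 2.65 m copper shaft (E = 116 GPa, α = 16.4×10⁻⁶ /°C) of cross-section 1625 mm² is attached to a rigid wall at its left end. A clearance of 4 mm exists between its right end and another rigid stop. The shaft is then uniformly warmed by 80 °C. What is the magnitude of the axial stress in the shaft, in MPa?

σ ≈ 0 MPa

Unrestrained expansion: δ_free = αΔT L = 16.4×10⁻⁶ × 80 × 2650 = 3.477 mm.
Since δ_free = 3.48 mm is less than the 4 mm gap, the shaft never touches the wall. No axial force develops.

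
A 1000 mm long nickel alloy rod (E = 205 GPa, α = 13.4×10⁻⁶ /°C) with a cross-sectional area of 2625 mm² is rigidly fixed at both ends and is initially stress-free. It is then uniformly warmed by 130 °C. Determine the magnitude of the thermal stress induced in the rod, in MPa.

The supports are rigid, so the total axial strain is zero. The restrained thermal strain is ε = αΔT = 13.4×10⁻⁶ × 130 = 1742×10⁻⁶.
σ = EαΔT = 205×10³ × 13.4×10⁻⁶ × 130 = 357.1 MPa (compressive; the rod is trying to expand).

σ ≈ 357 MPa (compressive)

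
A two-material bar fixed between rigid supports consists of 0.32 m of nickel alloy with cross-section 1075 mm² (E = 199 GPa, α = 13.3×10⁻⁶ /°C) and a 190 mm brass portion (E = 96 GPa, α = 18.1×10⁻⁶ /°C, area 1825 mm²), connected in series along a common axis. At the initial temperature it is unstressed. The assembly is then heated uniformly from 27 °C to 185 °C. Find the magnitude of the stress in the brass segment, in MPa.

Free thermal expansion of the whole bar: Σ αᵢΔT Lᵢ = 13.3×10⁻⁶×158×320 + 18.1×10⁻⁶×158×190 = 1.216 mm.
The rigid supports impose zero overall length change; the single axial force P common to all segments must satisfy P Σ Lᵢ/(AᵢEᵢ) = δ_free.
The series flexibility is Σ Lᵢ/(AᵢEᵢ) = 320/(1075×199×10³) + 190/(1825×96×10³) = 2.58×10⁻⁶ mm/N.
Hence P = δ_free / Σ(L/AE) = 1.216/2.58×10⁻⁶ = 471.2 kN (compressive).
σ_{brass} = P / A = 471200 / 1825 = 258.2 MPa.

σ ≈ 258 MPa (compressive)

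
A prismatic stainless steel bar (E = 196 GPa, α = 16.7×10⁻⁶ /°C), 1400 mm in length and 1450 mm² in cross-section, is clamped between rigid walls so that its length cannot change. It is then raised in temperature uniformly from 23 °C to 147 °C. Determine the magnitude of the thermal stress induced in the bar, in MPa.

With length fixed, the mechanical strain must cancel the thermal strain αΔT = 16.7×10⁻⁶ × 124 = 2070.8×10⁻⁶.
σ = EαΔT = 196×10³ × 16.7×10⁻⁶ × 124 = 405.9 MPa (compressive; the bar is trying to expand).

σ ≈ 406 MPa (compressive)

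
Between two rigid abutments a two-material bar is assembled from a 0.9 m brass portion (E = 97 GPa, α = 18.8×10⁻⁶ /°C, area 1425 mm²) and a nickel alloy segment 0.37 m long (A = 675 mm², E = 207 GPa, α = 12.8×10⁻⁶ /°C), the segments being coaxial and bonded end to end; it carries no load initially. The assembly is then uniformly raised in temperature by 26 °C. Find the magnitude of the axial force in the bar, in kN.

P ≈ 61.5 kN (compressive)

Free thermal expansion of the whole bar: Σ αᵢΔT Lᵢ = 18.8×10⁻⁶×26×900 + 12.8×10⁻⁶×26×370 = 0.5631 mm.
The rigid supports impose zero overall length change; the single axial force P common to all segments must satisfy P Σ Lᵢ/(AᵢEᵢ) = δ_free.
The series flexibility is Σ Lᵢ/(AᵢEᵢ) = 900/(1425×97×10³) + 370/(675×207×10³) = 9.159×10⁻⁶ mm/N.
P = 0.5631 / 9.159×10⁻⁶ = 61470 N = 61.47 kN, compressive.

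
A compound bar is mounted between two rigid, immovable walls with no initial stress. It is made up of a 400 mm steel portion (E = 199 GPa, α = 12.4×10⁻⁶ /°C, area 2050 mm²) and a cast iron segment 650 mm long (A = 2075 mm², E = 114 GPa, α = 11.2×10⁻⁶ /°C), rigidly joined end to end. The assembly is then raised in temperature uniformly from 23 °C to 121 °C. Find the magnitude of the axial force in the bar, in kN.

If the supports were absent, the total length change would be Σ αᵢΔT Lᵢ = 12.4×10⁻⁶×98×400 + 11.2×10⁻⁶×98×650 = 1.2 mm.
Since the ends are fixed, an axial force P builds up, equal in every segment, with P · Σ Lᵢ/(AᵢEᵢ) = δ_free.
Σ Lᵢ/(AᵢEᵢ) = 400/(2050×199×10³) + 650/(2075×114×10³) = 3.728×10⁻⁶ mm/N.
P = 1.2 / 3.728×10⁻⁶ = 321700 N = 321.7 kN, compressive.

P ≈ 322 kN (compressive)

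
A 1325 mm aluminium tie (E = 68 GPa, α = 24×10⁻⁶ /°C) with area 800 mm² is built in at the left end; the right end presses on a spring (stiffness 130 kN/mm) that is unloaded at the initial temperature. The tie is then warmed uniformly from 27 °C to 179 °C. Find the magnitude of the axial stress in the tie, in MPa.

σ ≈ 189 MPa (compressive)

The unrestrained thermal change is αΔT L = 24×10⁻⁶ × 152 × 1325 = 4.834 mm.
With a force P in the spring, the elastic change of the tie is PL/(AE) and that of the spring is P/k; compatibility requires their sum to equal δ_free.
P [ L/(AE) + 1/k ] = δ_free → P [ 1325/(800×68×10³) + 1/(130×10³) ] = 4.834.
P = 4.834 / 3.205×10⁻⁵ = 150800 N.
σ = P/A = 150800/800 = 188.5 MPa.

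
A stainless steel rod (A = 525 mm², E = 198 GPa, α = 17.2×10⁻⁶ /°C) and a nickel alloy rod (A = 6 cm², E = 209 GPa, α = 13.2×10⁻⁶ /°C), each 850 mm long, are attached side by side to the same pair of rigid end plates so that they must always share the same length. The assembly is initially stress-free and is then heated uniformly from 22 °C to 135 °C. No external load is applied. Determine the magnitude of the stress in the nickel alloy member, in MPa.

The stainless steel has the larger α, so on heating it would change length more than the nickel alloy if both were free. The rigid plates force a common final length, so the stainless steel is put into compression and the nickel alloy into tension, with equal and opposite forces P (no external load).
Equating the net (thermal + elastic) strains gives |α₁ − α₂|·ΔT = P·[1/(A₁E₁) + 1/(A₂E₂)].
|α₁ − α₂|·ΔT = 4×10⁻⁶ × 113 = 0.000452.
1/(A₁E₁) + 1/(A₂E₂) = 1/(525×198×10³) + 1/(600×209×10³) = 1.759×10⁻⁸ N⁻¹.
So P = 0.000452 / 1.759×10⁻⁸ = 25.69 kN.
σ_{nickel alloy} = P/A₂ = 25690/600 = 42.82 MPa, tensile.

σ ≈ 42.8 MPa (tensile)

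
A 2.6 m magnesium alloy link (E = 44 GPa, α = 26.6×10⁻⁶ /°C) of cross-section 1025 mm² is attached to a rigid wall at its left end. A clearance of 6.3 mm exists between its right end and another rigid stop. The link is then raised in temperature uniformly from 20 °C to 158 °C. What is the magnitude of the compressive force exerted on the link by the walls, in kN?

If the wall were absent the link would grow by αΔT L = 26.6×10⁻⁶ × 138 × 2600 = 9.544 mm.
After closing the 6.3 mm clearance, 9.544 − 6.3 = 3.244 mm of expansion remains to be suppressed by the wall.
Compatibility: PL/(AE) = 3.244 mm, so σ = P/A = E × (3.244/2600) = 54.9 MPa.
P = σA = 54.9 × 1025 = 56.27 kN.

P ≈ 56.3 kN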